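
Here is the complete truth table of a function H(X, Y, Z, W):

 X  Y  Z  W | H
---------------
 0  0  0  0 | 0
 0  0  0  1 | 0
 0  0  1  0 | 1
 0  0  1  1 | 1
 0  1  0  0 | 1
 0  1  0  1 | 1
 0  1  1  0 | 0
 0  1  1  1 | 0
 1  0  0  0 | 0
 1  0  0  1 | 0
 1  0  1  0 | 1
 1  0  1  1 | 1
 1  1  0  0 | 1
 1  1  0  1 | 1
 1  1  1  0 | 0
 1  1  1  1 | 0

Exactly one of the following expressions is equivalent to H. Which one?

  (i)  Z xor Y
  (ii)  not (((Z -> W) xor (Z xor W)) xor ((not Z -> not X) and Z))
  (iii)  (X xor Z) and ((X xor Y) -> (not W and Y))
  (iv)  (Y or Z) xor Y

i

(ii) fails at (0,0,0,1): the formula yields 1, H is 0.
(iii) fails at (0,1,0,0): the formula yields 0, H is 1.
(iv) fails at (0,1,0,0): the formula yields 0, H is 1.
That leaves (i). Evaluating it on every row reproduces the table of H exactly.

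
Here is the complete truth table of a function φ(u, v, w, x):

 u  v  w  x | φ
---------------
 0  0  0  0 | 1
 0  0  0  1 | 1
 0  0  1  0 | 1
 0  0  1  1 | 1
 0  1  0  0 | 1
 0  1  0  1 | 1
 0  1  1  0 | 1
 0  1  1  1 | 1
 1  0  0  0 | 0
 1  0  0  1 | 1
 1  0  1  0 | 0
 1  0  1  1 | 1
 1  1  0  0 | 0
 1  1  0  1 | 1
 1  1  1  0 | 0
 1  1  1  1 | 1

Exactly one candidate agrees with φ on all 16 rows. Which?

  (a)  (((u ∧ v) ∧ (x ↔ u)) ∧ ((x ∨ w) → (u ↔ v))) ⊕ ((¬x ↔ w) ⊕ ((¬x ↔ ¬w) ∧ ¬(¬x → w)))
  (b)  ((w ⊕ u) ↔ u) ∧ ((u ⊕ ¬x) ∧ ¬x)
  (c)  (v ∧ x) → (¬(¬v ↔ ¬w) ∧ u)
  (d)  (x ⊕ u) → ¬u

d

(a) disagrees with φ on (0,0,1,1) (formula → 0, table → 1); rule it out.
(b) disagrees with φ on (0,0,0,1) (formula → 0, table → 1); rule it out.
(c) disagrees with φ on (0,1,0,1) (formula → 0, table → 1); rule it out.
Only (d) survives; checking it on all 16 rows confirms it matches φ.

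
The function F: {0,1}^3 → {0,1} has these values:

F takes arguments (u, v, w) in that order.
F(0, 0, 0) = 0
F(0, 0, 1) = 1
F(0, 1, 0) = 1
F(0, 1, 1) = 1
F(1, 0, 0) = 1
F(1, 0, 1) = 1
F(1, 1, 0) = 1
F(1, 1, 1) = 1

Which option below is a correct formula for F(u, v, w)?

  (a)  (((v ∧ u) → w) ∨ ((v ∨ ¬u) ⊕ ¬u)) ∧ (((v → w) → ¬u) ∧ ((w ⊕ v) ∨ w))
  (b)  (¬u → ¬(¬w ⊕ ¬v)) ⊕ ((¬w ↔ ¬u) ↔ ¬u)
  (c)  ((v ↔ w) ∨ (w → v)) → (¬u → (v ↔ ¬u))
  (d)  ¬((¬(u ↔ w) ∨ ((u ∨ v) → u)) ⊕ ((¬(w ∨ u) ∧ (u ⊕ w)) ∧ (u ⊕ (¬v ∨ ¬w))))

c

(a) fails at (1,0,0): the formula yields 0, F is 1.
(b) fails at (0,0,1): the formula yields 0, F is 1.
(d) fails at (0,0,1): the formula yields 0, F is 1.
(c) is the remaining candidate, and it agrees with F on all 8 inputs.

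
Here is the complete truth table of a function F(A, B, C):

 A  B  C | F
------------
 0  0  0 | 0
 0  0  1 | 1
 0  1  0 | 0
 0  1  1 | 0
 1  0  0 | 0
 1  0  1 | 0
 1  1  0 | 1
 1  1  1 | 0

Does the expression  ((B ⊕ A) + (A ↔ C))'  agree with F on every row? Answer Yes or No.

Test each input against both F and the formula:
  A=0, B=0, C=0: formula gives 0, F = 0 ✓
  A=0, B=0, C=1: formula gives 1, F = 1 ✓
  A=0, B=1, C=0: formula gives 0, F = 0 ✓
  A=0, B=1, C=1: formula gives 0, F = 0 ✓
  A=1, B=0, C=0: formula gives 0, F = 0 ✓
  …and likewise for the remaining 3 rows.
No disagreement on any input; they are logically equivalent.

Yes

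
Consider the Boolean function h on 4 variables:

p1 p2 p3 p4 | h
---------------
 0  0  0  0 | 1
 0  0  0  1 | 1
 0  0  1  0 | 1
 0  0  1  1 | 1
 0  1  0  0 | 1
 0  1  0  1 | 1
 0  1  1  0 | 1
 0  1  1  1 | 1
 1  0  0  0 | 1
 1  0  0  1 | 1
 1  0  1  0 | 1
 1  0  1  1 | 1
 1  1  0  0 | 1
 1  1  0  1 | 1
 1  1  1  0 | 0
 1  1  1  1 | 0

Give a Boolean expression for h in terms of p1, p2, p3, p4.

h(p1, p2, p3, p4) = not ((((p1 and p2) and p3) and not p4) or (((p1 and p2) and p3) and p4))

The 0-rows are (1,1,1,0), (1,1,1,1). Take each as a conjunction (p1·p2·p3·¬p4, p1·p2·p3·p4), form their disjunction, and complement — that gives a formula that is 1 everywhere h is.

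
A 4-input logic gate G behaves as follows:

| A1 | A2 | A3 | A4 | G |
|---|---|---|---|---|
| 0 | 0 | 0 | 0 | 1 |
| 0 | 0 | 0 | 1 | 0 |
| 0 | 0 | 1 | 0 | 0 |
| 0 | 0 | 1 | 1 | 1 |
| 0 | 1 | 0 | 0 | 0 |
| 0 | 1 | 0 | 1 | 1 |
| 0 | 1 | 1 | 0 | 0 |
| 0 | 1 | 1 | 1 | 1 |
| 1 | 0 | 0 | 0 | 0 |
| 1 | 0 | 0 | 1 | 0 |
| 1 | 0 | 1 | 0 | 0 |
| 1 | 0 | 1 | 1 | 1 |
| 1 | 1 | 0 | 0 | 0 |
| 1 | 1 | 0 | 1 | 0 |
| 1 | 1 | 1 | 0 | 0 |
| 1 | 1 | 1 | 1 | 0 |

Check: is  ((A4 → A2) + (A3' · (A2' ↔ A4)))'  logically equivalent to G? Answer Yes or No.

No

Evaluate ((A4 → A2) + (A3' · (A2' ↔ A4)))' on each row and compare to G:
  A1=0, A2=0, A3=0, A4=0: formula gives 0, but G = 1 ✗
A single disagreement suffices: at (0,0,0,0) they differ, so the formula does not compute G.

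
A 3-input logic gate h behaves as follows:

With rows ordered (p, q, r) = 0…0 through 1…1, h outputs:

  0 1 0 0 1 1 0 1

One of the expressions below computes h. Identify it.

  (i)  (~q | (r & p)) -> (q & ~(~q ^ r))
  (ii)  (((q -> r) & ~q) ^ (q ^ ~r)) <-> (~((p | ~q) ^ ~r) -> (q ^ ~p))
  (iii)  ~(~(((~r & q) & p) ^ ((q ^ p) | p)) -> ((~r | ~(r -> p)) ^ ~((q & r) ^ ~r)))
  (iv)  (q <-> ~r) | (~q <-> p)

ii

(i): at (0,0,1) it gives 0, but h = 1 — eliminated.
(iii): at (1,0,0) it gives 0, but h = 1 — eliminated.
(iv): at (0,1,0) it gives 1, but h = 0 — eliminated.
That leaves (ii). Evaluating it on every row reproduces the table of h exactly.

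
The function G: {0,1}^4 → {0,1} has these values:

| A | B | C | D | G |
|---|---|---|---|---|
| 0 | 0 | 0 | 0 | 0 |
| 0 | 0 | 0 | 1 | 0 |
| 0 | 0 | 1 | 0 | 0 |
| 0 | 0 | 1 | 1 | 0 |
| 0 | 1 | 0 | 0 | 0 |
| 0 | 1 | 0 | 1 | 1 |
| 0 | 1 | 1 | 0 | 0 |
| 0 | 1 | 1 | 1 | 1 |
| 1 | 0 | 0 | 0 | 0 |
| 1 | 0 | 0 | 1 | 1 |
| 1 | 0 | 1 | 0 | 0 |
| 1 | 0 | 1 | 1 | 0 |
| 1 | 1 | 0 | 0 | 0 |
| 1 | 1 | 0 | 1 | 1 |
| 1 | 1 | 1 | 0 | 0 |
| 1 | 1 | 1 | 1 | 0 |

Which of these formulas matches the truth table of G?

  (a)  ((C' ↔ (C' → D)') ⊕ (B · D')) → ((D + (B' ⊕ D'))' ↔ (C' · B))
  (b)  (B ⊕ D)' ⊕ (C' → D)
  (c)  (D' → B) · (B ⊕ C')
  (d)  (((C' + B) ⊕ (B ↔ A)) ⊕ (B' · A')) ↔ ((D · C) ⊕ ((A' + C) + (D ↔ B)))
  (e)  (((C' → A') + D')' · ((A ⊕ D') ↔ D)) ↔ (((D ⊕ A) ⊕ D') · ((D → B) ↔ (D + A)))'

(a) disagrees with G on (0,0,0,1) (formula → 1, table → 0); rule it out.
(b) disagrees with G on (0,0,0,0) (formula → 1, table → 0); rule it out.
(c) disagrees with G on (0,0,0,1) (formula → 1, table → 0); rule it out.
(d) disagrees with G on (0,0,0,0) (formula → 1, table → 0); rule it out.
That leaves (e). Evaluating it on every row reproduces the table of G exactly.

e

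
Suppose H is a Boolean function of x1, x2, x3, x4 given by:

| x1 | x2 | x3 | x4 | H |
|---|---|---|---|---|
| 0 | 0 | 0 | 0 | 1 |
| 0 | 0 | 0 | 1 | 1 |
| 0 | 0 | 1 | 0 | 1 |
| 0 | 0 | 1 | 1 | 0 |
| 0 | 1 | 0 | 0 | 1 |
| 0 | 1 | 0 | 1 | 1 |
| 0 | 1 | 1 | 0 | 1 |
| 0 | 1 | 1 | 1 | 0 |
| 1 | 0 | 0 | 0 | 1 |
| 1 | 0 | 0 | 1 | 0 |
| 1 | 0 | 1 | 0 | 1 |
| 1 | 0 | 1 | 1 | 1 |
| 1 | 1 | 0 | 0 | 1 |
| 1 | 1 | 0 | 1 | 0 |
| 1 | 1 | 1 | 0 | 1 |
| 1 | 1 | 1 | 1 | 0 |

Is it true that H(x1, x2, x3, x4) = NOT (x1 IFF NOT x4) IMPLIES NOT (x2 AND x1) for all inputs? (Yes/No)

No

Evaluate NOT (x1 IFF NOT x4) IMPLIES NOT (x2 AND x1) on each row and compare to H:
  x1=0, x2=0, x3=0, x4=0: formula gives 1, H = 1 ✓
  x1=0, x2=0, x3=0, x4=1: formula gives 1, H = 1 ✓
  x1=0, x2=0, x3=1, x4=0: formula gives 1, H = 1 ✓
  x1=0, x2=0, x3=1, x4=1: formula gives 1, but H = 0 ✗
Since they disagree at (0,0,1,1), the expression is not a correct formula for H.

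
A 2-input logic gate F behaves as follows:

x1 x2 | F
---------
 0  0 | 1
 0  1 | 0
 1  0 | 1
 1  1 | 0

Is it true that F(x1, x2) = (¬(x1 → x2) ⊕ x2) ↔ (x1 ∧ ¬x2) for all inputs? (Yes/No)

Yes

Check the formula against F row by row:
  x1=0, x2=0: formula gives 1, F = 1 ✓
  x1=0, x2=1: formula gives 0, F = 0 ✓
  x1=1, x2=0: formula gives 1, F = 1 ✓
  x1=1, x2=1: formula gives 0, F = 0 ✓
All 4 rows match — the expression computes F exactly.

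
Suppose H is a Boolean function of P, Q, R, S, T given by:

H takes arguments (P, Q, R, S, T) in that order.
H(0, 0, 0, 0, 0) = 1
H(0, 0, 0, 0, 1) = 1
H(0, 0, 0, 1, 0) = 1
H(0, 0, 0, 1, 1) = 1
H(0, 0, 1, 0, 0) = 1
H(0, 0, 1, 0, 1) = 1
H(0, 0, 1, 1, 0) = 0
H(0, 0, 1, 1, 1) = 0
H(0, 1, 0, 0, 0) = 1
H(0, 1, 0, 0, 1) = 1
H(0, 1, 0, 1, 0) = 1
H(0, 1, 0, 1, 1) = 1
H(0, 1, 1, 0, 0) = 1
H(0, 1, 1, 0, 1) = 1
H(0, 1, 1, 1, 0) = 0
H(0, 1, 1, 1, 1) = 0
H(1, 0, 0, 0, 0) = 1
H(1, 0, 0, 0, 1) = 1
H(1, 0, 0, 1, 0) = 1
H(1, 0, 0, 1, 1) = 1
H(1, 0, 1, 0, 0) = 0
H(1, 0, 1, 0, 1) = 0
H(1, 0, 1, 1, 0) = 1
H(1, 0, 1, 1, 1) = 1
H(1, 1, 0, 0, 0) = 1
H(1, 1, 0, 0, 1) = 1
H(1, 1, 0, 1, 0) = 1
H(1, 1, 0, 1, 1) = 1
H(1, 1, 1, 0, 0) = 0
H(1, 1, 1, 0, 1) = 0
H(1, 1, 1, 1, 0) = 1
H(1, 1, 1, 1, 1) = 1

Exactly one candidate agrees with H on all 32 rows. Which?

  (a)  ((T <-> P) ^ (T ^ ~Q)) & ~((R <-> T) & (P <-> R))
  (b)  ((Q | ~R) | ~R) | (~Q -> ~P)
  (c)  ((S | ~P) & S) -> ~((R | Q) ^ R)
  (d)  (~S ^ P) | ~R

(a) disagrees with H on (0,0,0,0,0) (formula → 0, table → 1); rule it out.
(b) disagrees with H on (0,0,1,1,0) (formula → 1, table → 0); rule it out.
(c) disagrees with H on (0,0,1,1,0) (formula → 1, table → 0); rule it out.
That leaves (d). Evaluating it on every row reproduces the table of H exactly.

d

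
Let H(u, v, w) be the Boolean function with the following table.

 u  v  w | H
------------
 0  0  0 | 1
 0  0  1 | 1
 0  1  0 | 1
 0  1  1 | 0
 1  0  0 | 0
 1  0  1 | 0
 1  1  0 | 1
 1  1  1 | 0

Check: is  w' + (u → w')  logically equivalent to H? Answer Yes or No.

No

Check the formula against H row by row:
  u=0, v=0, w=0: formula gives 1, H = 1 ✓
  u=0, v=0, w=1: formula gives 1, H = 1 ✓
  u=0, v=1, w=0: formula gives 1, H = 1 ✓
  u=0, v=1, w=1: formula gives 1, but H = 0 ✗
A single disagreement suffices: at (0,1,1) they differ, so the formula does not compute H.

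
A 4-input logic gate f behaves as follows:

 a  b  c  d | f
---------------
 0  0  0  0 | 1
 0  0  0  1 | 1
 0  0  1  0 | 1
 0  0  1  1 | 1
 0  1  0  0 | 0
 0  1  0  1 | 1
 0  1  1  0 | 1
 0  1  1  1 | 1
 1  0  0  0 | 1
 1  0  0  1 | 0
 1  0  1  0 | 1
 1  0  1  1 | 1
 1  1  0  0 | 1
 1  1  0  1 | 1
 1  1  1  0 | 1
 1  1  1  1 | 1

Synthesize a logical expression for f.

f(a, b, c, d) = ¬((((¬a ∧ b) ∧ ¬c) ∧ ¬d) ∨ (((a ∧ ¬b) ∧ ¬c) ∧ d))

The 0-rows are (0,1,0,0), (1,0,0,1). Take each as a conjunction (¬a·b·¬c·¬d, a·¬b·¬c·d), form their disjunction, and complement — that gives a formula that is 1 everywhere f is.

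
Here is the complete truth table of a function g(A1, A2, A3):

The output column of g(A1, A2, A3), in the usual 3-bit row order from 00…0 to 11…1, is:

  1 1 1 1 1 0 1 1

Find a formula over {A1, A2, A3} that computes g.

Only row (1,0,1) gives 0. So g is 1 everywhere except there — the complement of the minterm A1·¬A2·A3.

g(A1, A2, A3) = ((A1 · A2') · A3)'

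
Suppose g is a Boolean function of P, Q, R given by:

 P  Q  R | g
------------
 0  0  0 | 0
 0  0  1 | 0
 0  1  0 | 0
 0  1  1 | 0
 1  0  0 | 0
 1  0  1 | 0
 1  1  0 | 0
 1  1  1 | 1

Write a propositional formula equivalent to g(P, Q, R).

g(P, Q, R) = (P ∧ Q) ∧ R

The output is 1 only when every input is 1 — the AND of all inputs.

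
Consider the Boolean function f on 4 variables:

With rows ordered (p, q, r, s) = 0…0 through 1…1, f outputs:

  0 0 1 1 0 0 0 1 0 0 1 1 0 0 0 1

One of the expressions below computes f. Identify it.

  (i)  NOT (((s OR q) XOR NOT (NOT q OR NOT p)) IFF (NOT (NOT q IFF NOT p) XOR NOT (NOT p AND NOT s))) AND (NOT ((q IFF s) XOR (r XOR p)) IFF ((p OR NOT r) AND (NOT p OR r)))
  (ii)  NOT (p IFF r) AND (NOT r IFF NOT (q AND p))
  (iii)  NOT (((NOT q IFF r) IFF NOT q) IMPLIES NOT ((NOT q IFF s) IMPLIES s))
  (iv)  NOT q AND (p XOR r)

(i) disagrees with f on (0,0,1,0) (formula → 0, table → 1); rule it out.
(ii) disagrees with f on (0,0,1,0) (formula → 0, table → 1); rule it out.
(iv) disagrees with f on (0,1,1,1) (formula → 0, table → 1); rule it out.
(iii) is the remaining candidate, and it agrees with f on all 16 inputs.

iii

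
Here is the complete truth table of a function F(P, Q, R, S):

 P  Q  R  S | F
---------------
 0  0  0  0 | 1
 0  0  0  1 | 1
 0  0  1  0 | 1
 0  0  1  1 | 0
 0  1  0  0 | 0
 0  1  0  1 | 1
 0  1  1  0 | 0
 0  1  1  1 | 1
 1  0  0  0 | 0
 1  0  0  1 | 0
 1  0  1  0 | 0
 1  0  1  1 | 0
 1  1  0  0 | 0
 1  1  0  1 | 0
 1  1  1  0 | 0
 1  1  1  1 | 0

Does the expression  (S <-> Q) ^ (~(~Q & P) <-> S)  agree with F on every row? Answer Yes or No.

No

Test each input against both F and the formula:
  P=0, Q=0, R=0, S=0: formula gives 1, F = 1 ✓
  P=0, Q=0, R=0, S=1: formula gives 1, F = 1 ✓
  P=0, Q=0, R=1, S=0: formula gives 1, F = 1 ✓
  P=0, Q=0, R=1, S=1: formula gives 1, but F = 0 ✗
Since they disagree at (0,0,1,1), the expression is not a correct formula for F.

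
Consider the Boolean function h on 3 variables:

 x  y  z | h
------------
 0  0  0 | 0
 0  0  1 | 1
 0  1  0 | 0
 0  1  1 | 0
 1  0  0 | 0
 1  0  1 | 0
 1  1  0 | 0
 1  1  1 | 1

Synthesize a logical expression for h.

h(x, y, z) = ((not x and not y) and z) or ((x and y) and z)

h=1 on 2 inputs: (0,0,1), (1,1,1). Reading each as a conjunction of literals (¬x·¬y·z, x·y·z) and taking the OR gives the canonical DNF.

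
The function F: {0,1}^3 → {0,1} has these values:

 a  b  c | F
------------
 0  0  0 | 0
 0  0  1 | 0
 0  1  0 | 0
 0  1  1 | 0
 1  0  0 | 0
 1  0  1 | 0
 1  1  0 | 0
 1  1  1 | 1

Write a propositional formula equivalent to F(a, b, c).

The output is 1 only when every input is 1 — the AND of all inputs.

F(a, b, c) = (a ∧ b) ∧ c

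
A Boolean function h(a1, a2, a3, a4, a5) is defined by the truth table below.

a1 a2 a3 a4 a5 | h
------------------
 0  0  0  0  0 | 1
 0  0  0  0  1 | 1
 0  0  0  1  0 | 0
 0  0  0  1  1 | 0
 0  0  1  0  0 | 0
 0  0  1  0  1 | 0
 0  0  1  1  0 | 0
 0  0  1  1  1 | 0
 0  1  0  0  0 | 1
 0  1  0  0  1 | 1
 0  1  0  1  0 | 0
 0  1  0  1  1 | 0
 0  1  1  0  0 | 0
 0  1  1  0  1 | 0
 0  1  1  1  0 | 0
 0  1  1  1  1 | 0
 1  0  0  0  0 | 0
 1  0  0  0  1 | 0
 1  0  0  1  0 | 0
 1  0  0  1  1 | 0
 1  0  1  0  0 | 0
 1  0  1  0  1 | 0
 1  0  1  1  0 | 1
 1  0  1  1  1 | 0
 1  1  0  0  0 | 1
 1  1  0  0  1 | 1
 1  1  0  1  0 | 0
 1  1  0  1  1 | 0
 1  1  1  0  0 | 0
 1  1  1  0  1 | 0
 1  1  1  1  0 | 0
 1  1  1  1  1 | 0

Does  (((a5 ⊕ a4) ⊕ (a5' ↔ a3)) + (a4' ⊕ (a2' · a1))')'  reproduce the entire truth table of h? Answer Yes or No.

Test each input against both h and the formula:
  a1=0, a2=0, a3=0, a4=0, a5=0: formula gives 1, h = 1 ✓
  a1=0, a2=0, a3=0, a4=0, a5=1: formula gives 1, h = 1 ✓
  a1=0, a2=0, a3=0, a4=1, a5=0: formula gives 0, h = 0 ✓
  a1=0, a2=0, a3=0, a4=1, a5=1: formula gives 0, h = 0 ✓
  …
  a1=1, a2=0, a3=1, a4=1, a5=1: formula gives 1, but h = 0 ✗
A single disagreement suffices: at (1,0,1,1,1) they differ, so the formula does not compute h.

No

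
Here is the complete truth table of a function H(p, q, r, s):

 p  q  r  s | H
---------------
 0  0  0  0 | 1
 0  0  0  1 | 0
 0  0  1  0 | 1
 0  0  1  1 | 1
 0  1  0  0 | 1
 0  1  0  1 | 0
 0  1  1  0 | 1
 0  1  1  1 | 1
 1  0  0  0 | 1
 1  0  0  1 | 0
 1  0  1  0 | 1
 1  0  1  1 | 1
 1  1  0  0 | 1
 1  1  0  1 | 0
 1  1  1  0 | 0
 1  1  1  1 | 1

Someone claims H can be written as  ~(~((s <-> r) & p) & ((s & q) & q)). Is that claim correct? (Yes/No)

No

Check the formula against H row by row:
  p=0, q=0, r=0, s=0: formula gives 1, H = 1 ✓
  p=0, q=0, r=0, s=1: formula gives 1, but H = 0 ✗
Row (0,0,0,1) is a counterexample, so the formula is not equivalent to H.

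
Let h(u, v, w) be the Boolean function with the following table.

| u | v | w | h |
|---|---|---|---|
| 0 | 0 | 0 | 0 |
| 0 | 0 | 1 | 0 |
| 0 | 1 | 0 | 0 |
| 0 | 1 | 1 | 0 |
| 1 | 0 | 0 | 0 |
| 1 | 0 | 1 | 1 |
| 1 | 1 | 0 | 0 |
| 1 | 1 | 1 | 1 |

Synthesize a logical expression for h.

h(u, v, w) = ((u AND NOT v) AND w) OR ((u AND v) AND w)

The 1-rows are (1,0,1), (1,1,1). Each contributes one minterm — u·¬v·w; u·v·w — and their disjunction is a sum-of-products form of h.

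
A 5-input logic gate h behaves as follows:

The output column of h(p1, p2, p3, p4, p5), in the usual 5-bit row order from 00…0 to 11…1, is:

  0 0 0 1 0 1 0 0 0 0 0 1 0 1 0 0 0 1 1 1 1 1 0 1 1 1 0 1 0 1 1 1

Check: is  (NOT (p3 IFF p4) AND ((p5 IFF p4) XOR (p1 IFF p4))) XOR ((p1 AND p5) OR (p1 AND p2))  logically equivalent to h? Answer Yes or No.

Yes

Evaluate (NOT (p3 IFF p4) AND ((p5 IFF p4) XOR (p1 IFF p4))) XOR ((p1 AND p5) OR (p1 AND p2)) on each row and compare to h:
  p1=0, p2=0, p3=0, p4=0, p5=0: formula gives 0, h = 0 ✓
  p1=0, p2=0, p3=0, p4=0, p5=1: formula gives 0, h = 0 ✓
  p1=0, p2=0, p3=0, p4=1, p5=0: formula gives 0, h = 0 ✓
  p1=0, p2=0, p3=0, p4=1, p5=1: formula gives 1, h = 1 ✓
  …and likewise for the remaining 28 rows.
Every row agrees, so the formula is equivalent.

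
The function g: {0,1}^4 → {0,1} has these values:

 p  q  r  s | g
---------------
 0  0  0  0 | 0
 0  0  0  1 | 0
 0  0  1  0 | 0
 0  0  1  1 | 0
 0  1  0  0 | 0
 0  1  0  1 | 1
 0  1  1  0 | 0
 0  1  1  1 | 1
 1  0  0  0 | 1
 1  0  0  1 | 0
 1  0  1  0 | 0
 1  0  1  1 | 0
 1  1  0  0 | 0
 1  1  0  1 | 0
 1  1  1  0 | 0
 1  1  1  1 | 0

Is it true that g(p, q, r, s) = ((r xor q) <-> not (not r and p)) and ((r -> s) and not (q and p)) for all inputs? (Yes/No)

Check the formula against g row by row:
  p=0, q=0, r=0, s=0: formula gives 0, g = 0 ✓
  p=0, q=0, r=0, s=1: formula gives 0, g = 0 ✓
  p=0, q=0, r=1, s=0: formula gives 0, g = 0 ✓
  p=0, q=0, r=1, s=1: formula gives 1, but g = 0 ✗
Row (0,0,1,1) is a counterexample, so the formula is not equivalent to g.

No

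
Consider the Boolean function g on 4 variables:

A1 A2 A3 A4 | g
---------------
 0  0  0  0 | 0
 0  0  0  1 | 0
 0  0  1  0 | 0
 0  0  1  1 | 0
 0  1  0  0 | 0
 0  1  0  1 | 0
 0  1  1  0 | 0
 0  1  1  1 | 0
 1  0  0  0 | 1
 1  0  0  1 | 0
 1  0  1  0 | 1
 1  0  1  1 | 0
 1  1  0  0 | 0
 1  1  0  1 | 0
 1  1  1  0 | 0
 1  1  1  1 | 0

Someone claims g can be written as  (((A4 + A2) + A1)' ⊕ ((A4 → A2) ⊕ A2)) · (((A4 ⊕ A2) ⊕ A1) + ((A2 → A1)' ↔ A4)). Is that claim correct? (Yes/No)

Yes

Test each input against both g and the formula:
  A1=0, A2=0, A3=0, A4=0: formula gives 0, g = 0 ✓
  A1=0, A2=0, A3=0, A4=1: formula gives 0, g = 0 ✓
  A1=0, A2=0, A3=1, A4=0: formula gives 0, g = 0 ✓
  A1=0, A2=0, A3=1, A4=1: formula gives 0, g = 0 ✓
  … (the remaining 12 rows also agree.)
Every row agrees, so the formula is equivalent.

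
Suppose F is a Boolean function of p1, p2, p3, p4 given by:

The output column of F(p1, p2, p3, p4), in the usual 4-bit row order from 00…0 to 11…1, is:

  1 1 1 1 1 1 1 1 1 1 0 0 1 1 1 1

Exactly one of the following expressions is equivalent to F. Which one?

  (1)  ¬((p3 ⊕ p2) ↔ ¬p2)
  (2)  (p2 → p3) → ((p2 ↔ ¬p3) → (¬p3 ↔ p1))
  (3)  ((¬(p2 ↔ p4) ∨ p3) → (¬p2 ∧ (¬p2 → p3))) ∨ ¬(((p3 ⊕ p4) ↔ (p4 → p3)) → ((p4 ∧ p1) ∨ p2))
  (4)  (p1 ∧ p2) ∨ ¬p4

2

(1) disagrees with F on (0,0,1,0) (formula → 0, table → 1); rule it out.
(3) disagrees with F on (0,0,0,1) (formula → 0, table → 1); rule it out.
(4) disagrees with F on (0,0,0,1) (formula → 0, table → 1); rule it out.
(2) is the remaining candidate, and it agrees with F on all 16 inputs.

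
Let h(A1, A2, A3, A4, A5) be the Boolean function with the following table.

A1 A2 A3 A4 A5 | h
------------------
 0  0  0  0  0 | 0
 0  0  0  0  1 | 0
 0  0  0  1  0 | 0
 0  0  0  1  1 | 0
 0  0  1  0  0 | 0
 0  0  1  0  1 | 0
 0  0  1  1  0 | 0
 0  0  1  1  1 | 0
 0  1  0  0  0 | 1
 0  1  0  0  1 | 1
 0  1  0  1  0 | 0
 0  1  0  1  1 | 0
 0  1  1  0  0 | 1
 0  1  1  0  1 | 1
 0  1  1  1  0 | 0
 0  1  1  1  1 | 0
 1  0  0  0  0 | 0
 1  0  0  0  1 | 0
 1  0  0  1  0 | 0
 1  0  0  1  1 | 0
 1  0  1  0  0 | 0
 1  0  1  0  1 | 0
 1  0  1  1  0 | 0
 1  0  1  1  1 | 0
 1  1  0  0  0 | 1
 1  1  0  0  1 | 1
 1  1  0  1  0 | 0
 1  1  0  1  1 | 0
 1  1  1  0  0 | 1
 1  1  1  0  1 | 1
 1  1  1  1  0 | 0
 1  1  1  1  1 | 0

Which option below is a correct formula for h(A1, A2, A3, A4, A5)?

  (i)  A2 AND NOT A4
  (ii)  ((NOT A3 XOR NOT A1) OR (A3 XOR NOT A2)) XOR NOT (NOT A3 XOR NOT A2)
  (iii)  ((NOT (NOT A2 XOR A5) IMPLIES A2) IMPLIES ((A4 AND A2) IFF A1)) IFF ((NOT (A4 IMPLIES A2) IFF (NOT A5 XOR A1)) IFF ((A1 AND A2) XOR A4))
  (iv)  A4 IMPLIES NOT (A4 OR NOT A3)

(ii): at (0,0,1,0,0) it gives 1, but h = 0 — eliminated.
(iii): at (0,0,0,0,0) it gives 1, but h = 0 — eliminated.
(iv): at (0,0,0,0,0) it gives 1, but h = 0 — eliminated.
That leaves (i). Evaluating it on every row reproduces the table of h exactly.

i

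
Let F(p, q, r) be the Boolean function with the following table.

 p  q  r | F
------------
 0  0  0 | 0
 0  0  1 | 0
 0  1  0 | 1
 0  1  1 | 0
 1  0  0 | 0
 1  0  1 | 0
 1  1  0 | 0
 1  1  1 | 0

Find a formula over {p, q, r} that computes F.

F(p, q, r) = (¬p ∧ q) ∧ ¬r

F is 1 on exactly one input, (0,1,0), whose minterm is ¬p·q·¬r. So F is just that conjunction.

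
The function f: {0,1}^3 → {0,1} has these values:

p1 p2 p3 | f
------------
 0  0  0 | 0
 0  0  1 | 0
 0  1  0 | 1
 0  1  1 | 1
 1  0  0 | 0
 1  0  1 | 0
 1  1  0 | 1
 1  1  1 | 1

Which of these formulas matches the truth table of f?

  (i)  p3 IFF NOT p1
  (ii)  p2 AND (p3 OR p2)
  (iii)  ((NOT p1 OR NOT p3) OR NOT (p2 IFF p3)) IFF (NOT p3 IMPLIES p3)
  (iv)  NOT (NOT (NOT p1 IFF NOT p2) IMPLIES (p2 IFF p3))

ii

(i): at (0,0,1) it gives 1, but f = 0 — eliminated.
(iii): at (0,0,1) it gives 1, but f = 0 — eliminated.
(iv): at (0,1,1) it gives 0, but f = 1 — eliminated.
Only (ii) survives; checking it on all 8 rows confirms it matches f.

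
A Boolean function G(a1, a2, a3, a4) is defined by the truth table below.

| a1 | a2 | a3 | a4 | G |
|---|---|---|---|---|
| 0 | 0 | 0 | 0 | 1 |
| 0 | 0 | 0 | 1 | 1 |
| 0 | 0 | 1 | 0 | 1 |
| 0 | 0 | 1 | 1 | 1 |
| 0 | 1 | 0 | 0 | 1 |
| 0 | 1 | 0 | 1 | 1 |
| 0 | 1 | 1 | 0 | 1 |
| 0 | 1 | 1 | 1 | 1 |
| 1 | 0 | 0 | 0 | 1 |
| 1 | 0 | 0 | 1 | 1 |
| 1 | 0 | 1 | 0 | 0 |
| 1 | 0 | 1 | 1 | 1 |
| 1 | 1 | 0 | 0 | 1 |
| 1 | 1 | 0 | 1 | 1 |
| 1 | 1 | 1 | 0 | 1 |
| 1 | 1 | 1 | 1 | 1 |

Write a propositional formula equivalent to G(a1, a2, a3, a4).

Only row (1,0,1,0) gives 0. So G is 1 everywhere except there — the complement of the minterm a1·¬a2·a3·¬a4.

G(a1, a2, a3, a4) = (((a1 · a2') · a3) · a4')'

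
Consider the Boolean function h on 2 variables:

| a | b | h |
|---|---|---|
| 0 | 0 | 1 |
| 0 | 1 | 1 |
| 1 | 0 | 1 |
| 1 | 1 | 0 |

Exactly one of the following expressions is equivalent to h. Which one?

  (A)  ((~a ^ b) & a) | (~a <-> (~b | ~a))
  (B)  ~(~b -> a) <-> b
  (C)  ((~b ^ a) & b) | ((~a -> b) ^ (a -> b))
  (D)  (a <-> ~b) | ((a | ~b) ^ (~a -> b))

D

(A) disagrees with h on (1,0) (formula → 0, table → 1); rule it out.
(B) disagrees with h on (0,0) (formula → 0, table → 1); rule it out.
(C) disagrees with h on (0,1) (formula → 0, table → 1); rule it out.
(D) is the remaining candidate, and it agrees with h on all 4 inputs.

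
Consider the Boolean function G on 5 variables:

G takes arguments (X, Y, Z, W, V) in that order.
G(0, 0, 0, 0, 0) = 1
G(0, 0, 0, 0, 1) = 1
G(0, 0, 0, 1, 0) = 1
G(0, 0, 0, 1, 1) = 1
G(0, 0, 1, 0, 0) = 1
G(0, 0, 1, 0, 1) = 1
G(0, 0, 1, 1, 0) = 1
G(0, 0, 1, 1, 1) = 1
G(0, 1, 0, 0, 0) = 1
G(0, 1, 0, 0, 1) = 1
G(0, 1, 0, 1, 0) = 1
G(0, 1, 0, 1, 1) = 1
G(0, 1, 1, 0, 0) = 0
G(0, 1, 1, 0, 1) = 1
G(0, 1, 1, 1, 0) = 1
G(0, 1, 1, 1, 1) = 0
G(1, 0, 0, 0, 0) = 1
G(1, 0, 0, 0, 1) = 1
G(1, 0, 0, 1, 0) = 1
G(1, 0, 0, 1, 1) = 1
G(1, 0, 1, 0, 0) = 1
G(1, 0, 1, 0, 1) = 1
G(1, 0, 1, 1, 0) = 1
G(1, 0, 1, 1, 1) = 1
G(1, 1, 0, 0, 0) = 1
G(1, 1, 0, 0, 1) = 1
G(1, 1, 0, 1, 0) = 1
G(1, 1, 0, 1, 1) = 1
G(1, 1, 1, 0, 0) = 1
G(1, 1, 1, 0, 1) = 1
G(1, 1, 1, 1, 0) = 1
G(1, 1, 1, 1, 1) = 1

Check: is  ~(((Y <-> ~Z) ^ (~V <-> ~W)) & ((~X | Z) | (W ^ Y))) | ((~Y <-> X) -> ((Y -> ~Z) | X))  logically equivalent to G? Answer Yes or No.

Yes

Evaluate ~(((Y <-> ~Z) ^ (~V <-> ~W)) & ((~X | Z) | (W ^ Y))) | ((~Y <-> X) -> ((Y -> ~Z) | X)) on each row and compare to G:
  X=0, Y=0, Z=0, W=0, V=0: formula gives 1, G = 1 ✓
  X=0, Y=0, Z=0, W=0, V=1: formula gives 1, G = 1 ✓
  X=0, Y=0, Z=0, W=1, V=0: formula gives 1, G = 1 ✓
  X=0, Y=0, Z=0, W=1, V=1: formula gives 1, G = 1 ✓
  …and likewise for the remaining 28 rows.
No disagreement on any input; they are logically equivalent.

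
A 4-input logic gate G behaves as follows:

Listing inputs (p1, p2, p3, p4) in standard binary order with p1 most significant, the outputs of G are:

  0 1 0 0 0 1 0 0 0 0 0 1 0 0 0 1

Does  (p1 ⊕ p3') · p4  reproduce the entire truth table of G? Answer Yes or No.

Yes

Test each input against both G and the formula:
  p1=0, p2=0, p3=0, p4=0: formula gives 0, G = 0 ✓
  p1=0, p2=0, p3=0, p4=1: formula gives 1, G = 1 ✓
  p1=0, p2=0, p3=1, p4=0: formula gives 0, G = 0 ✓
  p1=0, p2=0, p3=1, p4=1: formula gives 0, G = 0 ✓
  … (the remaining 12 rows also agree.)
No disagreement on any input; they are logically equivalent.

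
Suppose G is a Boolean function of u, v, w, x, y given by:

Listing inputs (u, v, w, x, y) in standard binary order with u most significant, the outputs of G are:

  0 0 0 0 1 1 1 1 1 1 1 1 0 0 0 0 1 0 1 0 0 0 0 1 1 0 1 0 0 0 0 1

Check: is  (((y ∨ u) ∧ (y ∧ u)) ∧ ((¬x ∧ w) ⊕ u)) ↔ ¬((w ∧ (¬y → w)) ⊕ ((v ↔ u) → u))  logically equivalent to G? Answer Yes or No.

Yes

Evaluate (((y ∨ u) ∧ (y ∧ u)) ∧ ((¬x ∧ w) ⊕ u)) ↔ ¬((w ∧ (¬y → w)) ⊕ ((v ↔ u) → u)) on each row and compare to G:
  u=0, v=0, w=0, x=0, y=0: formula gives 0, G = 0 ✓
  u=0, v=0, w=0, x=0, y=1: formula gives 0, G = 0 ✓
  u=0, v=0, w=0, x=1, y=0: formula gives 0, G = 0 ✓
  u=0, v=0, w=0, x=1, y=1: formula gives 0, G = 0 ✓
  … (the remaining 28 rows also agree.)
All 32 rows match — the expression computes G exactly.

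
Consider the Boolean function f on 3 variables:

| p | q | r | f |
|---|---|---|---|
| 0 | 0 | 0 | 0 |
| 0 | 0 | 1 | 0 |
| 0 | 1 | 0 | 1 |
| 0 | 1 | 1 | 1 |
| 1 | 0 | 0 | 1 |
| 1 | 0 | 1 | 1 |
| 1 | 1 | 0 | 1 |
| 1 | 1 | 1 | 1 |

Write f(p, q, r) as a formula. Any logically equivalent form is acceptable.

The 0-rows are (0,0,0), (0,0,1). Take each as a conjunction (¬p·¬q·¬r, ¬p·¬q·r), form their disjunction, and complement — that gives a formula that is 1 everywhere f is.

f(p, q, r) = not (((not p and not q) and not r) or ((not p and not q) and r))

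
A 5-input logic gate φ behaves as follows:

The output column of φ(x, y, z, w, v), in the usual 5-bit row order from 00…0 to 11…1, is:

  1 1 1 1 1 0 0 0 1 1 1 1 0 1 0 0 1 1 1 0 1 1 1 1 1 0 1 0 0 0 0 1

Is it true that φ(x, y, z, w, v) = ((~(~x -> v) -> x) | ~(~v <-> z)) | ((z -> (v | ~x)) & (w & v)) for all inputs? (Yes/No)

No

Test each input against both φ and the formula:
  x=0, y=0, z=0, w=0, v=0: formula gives 1, φ = 1 ✓
  x=0, y=0, z=0, w=0, v=1: formula gives 1, φ = 1 ✓
  x=0, y=0, z=0, w=1, v=0: formula gives 1, φ = 1 ✓
  x=0, y=0, z=0, w=1, v=1: formula gives 1, φ = 1 ✓
  x=0, y=0, z=1, w=0, v=0: formula gives 0, but φ = 1 ✗
Since they disagree at (0,0,1,0,0), the expression is not a correct formula for φ.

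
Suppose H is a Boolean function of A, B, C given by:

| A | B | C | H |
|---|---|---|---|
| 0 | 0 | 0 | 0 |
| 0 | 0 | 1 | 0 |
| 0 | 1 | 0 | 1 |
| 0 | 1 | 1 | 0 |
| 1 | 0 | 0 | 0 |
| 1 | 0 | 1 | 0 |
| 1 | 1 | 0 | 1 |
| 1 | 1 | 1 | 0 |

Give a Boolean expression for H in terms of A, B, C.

The 1-rows are (0,1,0), (1,1,0). Each contributes one minterm — ¬A·B·¬C; A·B·¬C — and their disjunction is a sum-of-products form of H.

H(A, B, C) = ((A' · B) · C') + ((A · B) · C')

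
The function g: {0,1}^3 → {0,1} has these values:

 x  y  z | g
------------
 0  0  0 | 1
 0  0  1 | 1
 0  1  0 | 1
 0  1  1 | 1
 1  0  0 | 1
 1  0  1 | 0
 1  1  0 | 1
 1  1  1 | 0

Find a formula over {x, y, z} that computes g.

g(x, y, z) = (((x · y') · z) + ((x · y) · z))'

The 0-rows are (1,0,1), (1,1,1). Take each as a conjunction (x·¬y·z, x·y·z), form their disjunction, and complement — that gives a formula that is 1 everywhere g is.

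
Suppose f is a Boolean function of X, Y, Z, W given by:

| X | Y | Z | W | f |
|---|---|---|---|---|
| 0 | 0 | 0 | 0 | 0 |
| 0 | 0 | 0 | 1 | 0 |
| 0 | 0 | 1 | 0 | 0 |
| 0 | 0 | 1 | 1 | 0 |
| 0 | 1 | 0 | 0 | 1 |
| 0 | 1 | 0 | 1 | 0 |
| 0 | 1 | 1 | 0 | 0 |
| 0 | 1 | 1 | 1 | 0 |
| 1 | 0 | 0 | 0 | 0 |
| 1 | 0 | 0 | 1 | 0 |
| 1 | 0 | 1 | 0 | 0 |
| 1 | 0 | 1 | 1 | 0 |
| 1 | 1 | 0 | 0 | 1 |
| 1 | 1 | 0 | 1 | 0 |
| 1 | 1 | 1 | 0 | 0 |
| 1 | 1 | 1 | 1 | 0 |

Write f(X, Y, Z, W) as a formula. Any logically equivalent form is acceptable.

f(X, Y, Z, W) = (((not X and Y) and not Z) and not W) or (((X and Y) and not Z) and not W)

The 1-rows are (0,1,0,0), (1,1,0,0). Each contributes one minterm — ¬X·Y·¬Z·¬W; X·Y·¬Z·¬W — and their disjunction is a sum-of-products form of f.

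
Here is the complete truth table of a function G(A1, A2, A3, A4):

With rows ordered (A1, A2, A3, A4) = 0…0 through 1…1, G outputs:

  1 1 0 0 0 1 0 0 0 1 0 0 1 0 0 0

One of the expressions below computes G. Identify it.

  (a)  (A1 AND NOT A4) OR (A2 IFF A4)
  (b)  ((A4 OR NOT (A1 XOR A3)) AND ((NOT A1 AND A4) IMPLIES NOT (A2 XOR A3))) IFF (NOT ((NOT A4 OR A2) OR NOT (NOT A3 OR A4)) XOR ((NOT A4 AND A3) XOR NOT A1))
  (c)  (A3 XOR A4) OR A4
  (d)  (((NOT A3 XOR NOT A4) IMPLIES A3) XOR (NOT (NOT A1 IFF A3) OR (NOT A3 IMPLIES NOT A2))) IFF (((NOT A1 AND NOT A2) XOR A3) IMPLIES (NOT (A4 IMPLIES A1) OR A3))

d

(a): at (0,0,0,1) it gives 0, but G = 1 — eliminated.
(b): at (0,0,0,1) it gives 0, but G = 1 — eliminated.
(c): at (0,0,0,0) it gives 0, but G = 1 — eliminated.
(d) is the remaining candidate, and it agrees with G on all 16 inputs.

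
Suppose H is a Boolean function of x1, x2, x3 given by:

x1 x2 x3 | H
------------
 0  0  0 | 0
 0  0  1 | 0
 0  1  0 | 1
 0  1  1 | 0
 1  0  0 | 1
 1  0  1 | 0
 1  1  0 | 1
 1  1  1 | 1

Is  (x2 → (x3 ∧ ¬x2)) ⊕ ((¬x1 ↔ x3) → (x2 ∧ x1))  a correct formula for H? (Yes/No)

No

Evaluate (x2 → (x3 ∧ ¬x2)) ⊕ ((¬x1 ↔ x3) → (x2 ∧ x1)) on each row and compare to H:
  x1=0, x2=0, x3=0: formula gives 0, H = 0 ✓
  x1=0, x2=0, x3=1: formula gives 1, but H = 0 ✗
Since they disagree at (0,0,1), the expression is not a correct formula for H.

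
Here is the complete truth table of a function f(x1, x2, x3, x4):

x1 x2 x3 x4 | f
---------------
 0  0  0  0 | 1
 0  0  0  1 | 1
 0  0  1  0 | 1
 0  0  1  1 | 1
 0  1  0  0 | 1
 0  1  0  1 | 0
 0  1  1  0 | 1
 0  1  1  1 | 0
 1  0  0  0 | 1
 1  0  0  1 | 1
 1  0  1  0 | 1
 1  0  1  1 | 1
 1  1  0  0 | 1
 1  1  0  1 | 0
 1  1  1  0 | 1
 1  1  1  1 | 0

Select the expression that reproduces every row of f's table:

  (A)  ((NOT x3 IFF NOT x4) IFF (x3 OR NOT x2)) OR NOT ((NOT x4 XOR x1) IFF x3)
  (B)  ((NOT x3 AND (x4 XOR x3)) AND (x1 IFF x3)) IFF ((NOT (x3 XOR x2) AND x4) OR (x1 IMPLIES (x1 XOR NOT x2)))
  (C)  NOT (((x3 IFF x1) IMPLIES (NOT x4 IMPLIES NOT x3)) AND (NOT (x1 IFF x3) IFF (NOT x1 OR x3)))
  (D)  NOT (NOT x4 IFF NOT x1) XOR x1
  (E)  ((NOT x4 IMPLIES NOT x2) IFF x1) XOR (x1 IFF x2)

E

(A): at (0,0,0,1) it gives 0, but f = 1 — eliminated.
(B): at (0,0,0,0) it gives 0, but f = 1 — eliminated.
(C): at (0,0,1,0) it gives 0, but f = 1 — eliminated.
(D): at (0,0,0,0) it gives 0, but f = 1 — eliminated.
(E) is the remaining candidate, and it agrees with f on all 16 inputs.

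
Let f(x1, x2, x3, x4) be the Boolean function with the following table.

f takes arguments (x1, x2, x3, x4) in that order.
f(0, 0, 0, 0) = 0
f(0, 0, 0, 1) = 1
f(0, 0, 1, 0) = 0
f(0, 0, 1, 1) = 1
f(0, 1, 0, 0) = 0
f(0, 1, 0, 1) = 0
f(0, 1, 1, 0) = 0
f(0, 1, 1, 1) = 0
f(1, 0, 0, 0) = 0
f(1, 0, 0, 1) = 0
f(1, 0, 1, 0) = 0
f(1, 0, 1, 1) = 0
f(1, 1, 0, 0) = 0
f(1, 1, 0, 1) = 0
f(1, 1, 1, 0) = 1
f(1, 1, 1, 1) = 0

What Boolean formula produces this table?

Collect the rows where f=1 — (0,0,0,1), (0,0,1,1), (1,1,1,0) — and write one minterm per row: ¬x1·¬x2·¬x3·x4, ¬x1·¬x2·x3·x4, x1·x2·x3·¬x4. Their union (logical OR) reproduces the table exactly.

f(x1, x2, x3, x4) = ((((~x1 & ~x2) & ~x3) & x4) | (((~x1 & ~x2) & x3) & x4)) | (((x1 & x2) & x3) & ~x4)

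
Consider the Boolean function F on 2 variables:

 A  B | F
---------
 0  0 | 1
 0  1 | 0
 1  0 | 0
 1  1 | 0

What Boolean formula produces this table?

The output is 1 only when every input is 0 — NOR of all inputs.

F(A, B) = (A + B)'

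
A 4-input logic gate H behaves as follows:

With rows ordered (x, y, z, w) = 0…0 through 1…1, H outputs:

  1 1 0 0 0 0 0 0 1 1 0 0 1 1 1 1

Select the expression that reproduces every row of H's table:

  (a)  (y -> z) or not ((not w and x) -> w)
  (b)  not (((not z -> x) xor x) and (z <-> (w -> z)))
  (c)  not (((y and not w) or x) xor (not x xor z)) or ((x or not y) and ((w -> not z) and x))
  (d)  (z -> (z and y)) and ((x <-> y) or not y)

d

(a) disagrees with H on (0,0,1,0) (formula → 1, table → 0); rule it out.
(b) disagrees with H on (0,1,0,0) (formula → 1, table → 0); rule it out.
(c) disagrees with H on (0,0,0,0) (formula → 0, table → 1); rule it out.
(d) is the remaining candidate, and it agrees with H on all 16 inputs.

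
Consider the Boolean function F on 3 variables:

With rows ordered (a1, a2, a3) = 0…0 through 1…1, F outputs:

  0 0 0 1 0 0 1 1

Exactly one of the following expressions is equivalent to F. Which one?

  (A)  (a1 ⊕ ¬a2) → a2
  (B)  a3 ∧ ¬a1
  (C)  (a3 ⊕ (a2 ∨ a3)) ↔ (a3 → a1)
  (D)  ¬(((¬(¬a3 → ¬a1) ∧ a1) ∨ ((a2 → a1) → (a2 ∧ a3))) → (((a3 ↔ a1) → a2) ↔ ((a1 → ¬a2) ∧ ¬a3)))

D

(A) disagrees with F on (0,1,0) (formula → 1, table → 0); rule it out.
(B) disagrees with F on (0,0,1) (formula → 1, table → 0); rule it out.
(C) disagrees with F on (0,0,1) (formula → 1, table → 0); rule it out.
That leaves (D). Evaluating it on every row reproduces the table of F exactly.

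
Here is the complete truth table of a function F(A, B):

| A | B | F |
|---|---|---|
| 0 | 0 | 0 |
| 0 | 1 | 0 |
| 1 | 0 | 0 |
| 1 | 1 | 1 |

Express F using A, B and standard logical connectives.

F(A, B) = A and B

The output is 1 only when every input is 1 — the AND of all inputs.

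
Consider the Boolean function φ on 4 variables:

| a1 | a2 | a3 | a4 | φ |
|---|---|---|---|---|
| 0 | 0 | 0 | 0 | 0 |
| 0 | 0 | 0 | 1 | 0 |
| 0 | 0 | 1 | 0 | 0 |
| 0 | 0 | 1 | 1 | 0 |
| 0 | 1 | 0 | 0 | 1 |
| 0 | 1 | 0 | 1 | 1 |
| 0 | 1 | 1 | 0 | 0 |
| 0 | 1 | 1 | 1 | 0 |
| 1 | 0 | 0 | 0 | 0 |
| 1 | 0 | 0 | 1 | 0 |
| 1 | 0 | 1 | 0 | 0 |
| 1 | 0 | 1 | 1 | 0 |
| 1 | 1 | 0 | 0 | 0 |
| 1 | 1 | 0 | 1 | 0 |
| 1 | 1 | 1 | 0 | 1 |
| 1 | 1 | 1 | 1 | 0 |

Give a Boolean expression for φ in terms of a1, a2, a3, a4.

φ(a1, a2, a3, a4) = ((((~a1 & a2) & ~a3) & ~a4) | (((~a1 & a2) & ~a3) & a4)) | (((a1 & a2) & a3) & ~a4)

The 1-rows are (0,1,0,0), (0,1,0,1), (1,1,1,0). Each contributes one minterm — ¬a1·a2·¬a3·¬a4; ¬a1·a2·¬a3·a4; a1·a2·a3·¬a4 — and their disjunction is a sum-of-products form of φ.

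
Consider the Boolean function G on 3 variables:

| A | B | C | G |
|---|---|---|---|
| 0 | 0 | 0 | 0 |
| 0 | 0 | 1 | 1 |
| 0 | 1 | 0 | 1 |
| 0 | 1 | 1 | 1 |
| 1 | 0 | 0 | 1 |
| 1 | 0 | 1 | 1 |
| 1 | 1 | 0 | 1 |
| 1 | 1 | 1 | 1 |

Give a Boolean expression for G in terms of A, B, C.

The output is 1 whenever at least one input is 1 — the OR of all inputs.

G(A, B, C) = (A ∨ B) ∨ C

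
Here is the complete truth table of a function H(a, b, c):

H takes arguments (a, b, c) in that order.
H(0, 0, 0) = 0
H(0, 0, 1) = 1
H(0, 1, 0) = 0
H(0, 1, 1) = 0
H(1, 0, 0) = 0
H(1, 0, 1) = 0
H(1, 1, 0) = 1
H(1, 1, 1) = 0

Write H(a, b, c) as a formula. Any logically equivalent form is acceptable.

The 1-rows are (0,0,1), (1,1,0). Each contributes one minterm — ¬a·¬b·c; a·b·¬c — and their disjunction is a sum-of-products form of H.

H(a, b, c) = ((a' · b') · c) + ((a · b) · c')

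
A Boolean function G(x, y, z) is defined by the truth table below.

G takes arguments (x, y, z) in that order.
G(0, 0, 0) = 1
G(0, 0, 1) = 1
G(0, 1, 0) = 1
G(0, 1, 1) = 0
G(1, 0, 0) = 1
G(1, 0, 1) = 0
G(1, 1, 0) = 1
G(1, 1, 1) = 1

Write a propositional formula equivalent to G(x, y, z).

G(x, y, z) = (((x' · y) · z) + ((x · y') · z))'

There are just 2 zero rows: (0,1,1), (1,0,1). Their minterms are ¬x·y·z, x·¬y·z; the OR of those covers precisely the 0-outputs, and negating it yields G.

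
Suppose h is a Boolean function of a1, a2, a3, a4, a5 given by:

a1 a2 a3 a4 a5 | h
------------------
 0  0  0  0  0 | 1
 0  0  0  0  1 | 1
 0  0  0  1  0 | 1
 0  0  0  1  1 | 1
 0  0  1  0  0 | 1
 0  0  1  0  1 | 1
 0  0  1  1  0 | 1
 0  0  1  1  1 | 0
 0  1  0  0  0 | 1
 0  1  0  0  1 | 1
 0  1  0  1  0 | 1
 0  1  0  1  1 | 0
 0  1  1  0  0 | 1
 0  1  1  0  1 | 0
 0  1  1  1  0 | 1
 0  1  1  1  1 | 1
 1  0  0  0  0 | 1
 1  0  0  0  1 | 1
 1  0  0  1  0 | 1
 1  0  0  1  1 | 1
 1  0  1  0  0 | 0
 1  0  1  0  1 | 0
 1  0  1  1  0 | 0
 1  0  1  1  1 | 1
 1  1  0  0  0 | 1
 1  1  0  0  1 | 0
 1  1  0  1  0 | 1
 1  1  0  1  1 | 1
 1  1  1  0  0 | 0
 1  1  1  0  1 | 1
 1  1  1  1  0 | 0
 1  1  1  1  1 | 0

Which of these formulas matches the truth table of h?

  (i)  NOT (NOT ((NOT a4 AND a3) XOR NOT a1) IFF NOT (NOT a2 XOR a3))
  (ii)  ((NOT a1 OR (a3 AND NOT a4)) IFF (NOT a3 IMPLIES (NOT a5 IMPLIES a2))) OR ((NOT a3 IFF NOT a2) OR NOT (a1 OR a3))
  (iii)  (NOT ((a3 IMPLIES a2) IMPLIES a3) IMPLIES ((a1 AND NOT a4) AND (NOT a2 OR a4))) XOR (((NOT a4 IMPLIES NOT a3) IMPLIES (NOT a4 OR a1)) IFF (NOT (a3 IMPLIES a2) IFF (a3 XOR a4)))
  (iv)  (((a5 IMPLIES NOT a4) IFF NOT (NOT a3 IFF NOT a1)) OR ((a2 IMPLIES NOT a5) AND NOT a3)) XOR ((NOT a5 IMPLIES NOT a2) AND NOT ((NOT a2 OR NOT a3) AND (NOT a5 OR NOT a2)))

iv

(i): at (0,0,0,0,0) it gives 0, but h = 1 — eliminated.
(ii): at (0,0,1,1,1) it gives 1, but h = 0 — eliminated.
(iii): at (0,0,1,0,0) it gives 0, but h = 1 — eliminated.
That leaves (iv). Evaluating it on every row reproduces the table of h exactly.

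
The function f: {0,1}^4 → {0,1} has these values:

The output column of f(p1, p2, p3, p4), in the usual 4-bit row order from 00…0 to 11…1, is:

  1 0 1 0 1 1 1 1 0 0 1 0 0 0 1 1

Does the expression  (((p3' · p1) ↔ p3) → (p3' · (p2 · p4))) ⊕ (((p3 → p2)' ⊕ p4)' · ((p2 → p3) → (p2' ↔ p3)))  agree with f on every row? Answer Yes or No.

Check the formula against f row by row:
  p1=0, p2=0, p3=0, p4=0: formula gives 0, but f = 1 ✗
Row (0,0,0,0) is a counterexample, so the formula is not equivalent to f.

No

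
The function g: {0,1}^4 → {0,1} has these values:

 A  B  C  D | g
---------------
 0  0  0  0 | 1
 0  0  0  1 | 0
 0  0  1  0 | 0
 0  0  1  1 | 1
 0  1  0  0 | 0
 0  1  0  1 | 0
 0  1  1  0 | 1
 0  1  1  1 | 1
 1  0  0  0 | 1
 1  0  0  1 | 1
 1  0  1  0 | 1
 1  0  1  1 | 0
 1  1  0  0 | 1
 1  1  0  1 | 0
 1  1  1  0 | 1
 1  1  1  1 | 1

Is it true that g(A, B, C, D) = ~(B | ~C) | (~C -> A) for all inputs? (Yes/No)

Check the formula against g row by row:
  A=0, B=0, C=0, D=0: formula gives 0, but g = 1 ✗
Since they disagree at (0,0,0,0), the expression is not a correct formula for g.

No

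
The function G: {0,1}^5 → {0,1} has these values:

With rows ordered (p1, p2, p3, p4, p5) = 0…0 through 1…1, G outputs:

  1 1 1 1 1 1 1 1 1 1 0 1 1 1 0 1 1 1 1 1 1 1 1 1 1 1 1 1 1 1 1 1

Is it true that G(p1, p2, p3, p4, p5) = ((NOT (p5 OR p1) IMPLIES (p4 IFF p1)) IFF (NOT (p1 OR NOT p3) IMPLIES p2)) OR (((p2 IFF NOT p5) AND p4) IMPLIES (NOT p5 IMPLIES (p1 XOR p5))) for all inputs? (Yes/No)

Yes

Evaluate ((NOT (p5 OR p1) IMPLIES (p4 IFF p1)) IFF (NOT (p1 OR NOT p3) IMPLIES p2)) OR (((p2 IFF NOT p5) AND p4) IMPLIES (NOT p5 IMPLIES (p1 XOR p5))) on each row and compare to G:
  p1=0, p2=0, p3=0, p4=0, p5=0: formula gives 1, G = 1 ✓
  p1=0, p2=0, p3=0, p4=0, p5=1: formula gives 1, G = 1 ✓
  p1=0, p2=0, p3=0, p4=1, p5=0: formula gives 1, G = 1 ✓
  p1=0, p2=0, p3=0, p4=1, p5=1: formula gives 1, G = 1 ✓
  …and likewise for the remaining 28 rows.
Every row agrees, so the formula is equivalent.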